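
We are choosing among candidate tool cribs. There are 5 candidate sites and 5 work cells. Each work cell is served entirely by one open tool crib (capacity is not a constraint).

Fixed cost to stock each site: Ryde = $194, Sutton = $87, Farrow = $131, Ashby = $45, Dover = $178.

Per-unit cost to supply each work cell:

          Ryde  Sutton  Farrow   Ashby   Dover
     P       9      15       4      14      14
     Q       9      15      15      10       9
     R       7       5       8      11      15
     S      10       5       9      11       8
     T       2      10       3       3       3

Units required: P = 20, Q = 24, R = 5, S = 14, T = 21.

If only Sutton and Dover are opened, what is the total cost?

Each work cell is assigned to its cheapest site among the open ones.
{Sutton, Dover}: P→Dover 14·20=280, Q→Dover 9·24=216, R→Sutton 5·5=25, S→Sutton 5·14=70, T→Dover 3·21=63. Service 654; fixed 265; total 919.

Total cost: 919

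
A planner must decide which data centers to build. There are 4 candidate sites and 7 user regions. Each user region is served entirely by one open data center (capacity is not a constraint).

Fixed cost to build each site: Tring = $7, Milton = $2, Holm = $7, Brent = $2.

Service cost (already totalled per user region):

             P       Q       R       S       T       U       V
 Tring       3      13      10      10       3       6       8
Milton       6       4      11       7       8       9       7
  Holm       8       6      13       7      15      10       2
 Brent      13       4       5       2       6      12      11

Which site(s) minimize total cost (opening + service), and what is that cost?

Open Tring and Brent; minimum total cost 40.

For any fixed open set, each user region goes to its cheapest open site; total = fixed + service.
{Tring, Brent}: P→Tring 3, Q→Brent 4, R→Brent 5, S→Brent 2, T→Tring 3, U→Tring 6, V→Tring 8. Service 31; fixed 9; total 40.
{Tring, Milton, Brent}: P→Tring 3, Q→Milton 4, R→Brent 5, S→Brent 2, T→Tring 3, U→Tring 6, V→Milton 7. Service 30; fixed 11; total 41.
{Tring, Holm, Brent}: P→Tring 3, Q→Brent 4, R→Brent 5, S→Brent 2, T→Tring 3, U→Tring 6, V→Holm 2. Service 25; fixed 16; total 41.
{Tring, Milton, Holm, Brent}: P→Tring 3, Q→Milton 4, R→Brent 5, S→Brent 2, T→Tring 3, U→Tring 6, V→Holm 2. Service 25; fixed 18; total 43.
No other subset beats 40.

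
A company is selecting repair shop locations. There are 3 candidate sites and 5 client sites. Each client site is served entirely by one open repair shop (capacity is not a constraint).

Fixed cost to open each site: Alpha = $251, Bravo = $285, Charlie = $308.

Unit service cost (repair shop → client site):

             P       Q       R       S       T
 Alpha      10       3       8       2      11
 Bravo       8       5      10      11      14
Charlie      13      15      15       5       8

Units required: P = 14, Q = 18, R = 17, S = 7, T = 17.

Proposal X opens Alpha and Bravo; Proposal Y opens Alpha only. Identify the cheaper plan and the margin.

Proposal X: {Alpha, Bravo}: P→Bravo 8·14=112, Q→Alpha 3·18=54, R→Alpha 8·17=136, S→Alpha 2·7=14, T→Alpha 11·17=187. Service 503; fixed 536; total 1039.
Proposal Y: {Alpha}: P→Alpha 10·14=140, Q→Alpha 3·18=54, R→Alpha 8·17=136, S→Alpha 2·7=14, T→Alpha 11·17=187. Service 531; fixed 251; total 782.
Difference: |1039 − 782| = 257.

Proposal Y is cheaper by 257.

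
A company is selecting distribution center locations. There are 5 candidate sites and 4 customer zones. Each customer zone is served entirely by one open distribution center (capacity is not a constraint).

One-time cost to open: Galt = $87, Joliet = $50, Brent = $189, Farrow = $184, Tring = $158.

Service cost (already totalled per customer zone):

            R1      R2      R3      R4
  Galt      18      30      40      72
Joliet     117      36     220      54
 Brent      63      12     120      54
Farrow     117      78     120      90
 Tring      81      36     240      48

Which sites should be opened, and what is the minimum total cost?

Open Galt only; minimum total cost 247.

For any fixed open set, each customer zone goes to its cheapest open site; total = fixed + service.
{Galt}: R1→Galt 18, R2→Galt 30, R3→Galt 40, R4→Galt 72. Service 160; fixed 87; total 247.
{Galt, Joliet}: service 142 + fixed 137 = 279
{Galt, Tring}: service 136 + fixed 245 = 381
{Galt, Joliet, Brent, Farrow, Tring}: R1→Galt 18, R2→Brent 12, R3→Galt 40, R4→Tring 48. Service 118; fixed 668; total 786.
No other subset beats 247.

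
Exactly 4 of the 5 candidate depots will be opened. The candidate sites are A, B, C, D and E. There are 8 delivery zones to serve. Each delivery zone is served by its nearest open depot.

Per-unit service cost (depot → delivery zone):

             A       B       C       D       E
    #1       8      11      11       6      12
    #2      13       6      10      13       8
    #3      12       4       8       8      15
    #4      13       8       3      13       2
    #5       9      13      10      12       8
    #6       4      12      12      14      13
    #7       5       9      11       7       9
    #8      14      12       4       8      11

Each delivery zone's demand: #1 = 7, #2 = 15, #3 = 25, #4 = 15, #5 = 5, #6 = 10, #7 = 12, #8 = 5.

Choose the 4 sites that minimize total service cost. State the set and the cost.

With exactly 4 open, each delivery zone uses its cheapest among the chosen.
{A, B, C, E}: #1→A 8·7=56, #2→B 6·15=90, #3→B 4·25=100, #4→E 2·15=30, #5→E 8·5=40, #6→A 4·10=40, #7→A 5·12=60, #8→C 4·5=20. Service cost 436.
{A, B, C, D}: service cost 442
{A, B, D, E}: service cost 442
Among all 5 size-4 choices, {A, B, C, E} is lowest.

Choose A, B, C and E; total service cost 436.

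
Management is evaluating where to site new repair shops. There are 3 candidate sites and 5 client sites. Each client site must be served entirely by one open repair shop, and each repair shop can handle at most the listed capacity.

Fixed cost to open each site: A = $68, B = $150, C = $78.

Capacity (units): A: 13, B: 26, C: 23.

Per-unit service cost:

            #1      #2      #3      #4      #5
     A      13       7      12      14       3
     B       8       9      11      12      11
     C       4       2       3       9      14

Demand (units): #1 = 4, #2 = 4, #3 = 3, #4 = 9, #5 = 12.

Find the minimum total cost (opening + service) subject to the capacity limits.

Minimum total cost: 296

Open {A, C}: #1→C 4·4=16, #2→C 2·4=8, #3→C 3·3=9, #4→C 9·9=81, #5→A 3·12=36.
Loads: A carries 12/13, C carries 20/23. Service 150; fixed 146; total 296.
Next best feasible plan costs 446.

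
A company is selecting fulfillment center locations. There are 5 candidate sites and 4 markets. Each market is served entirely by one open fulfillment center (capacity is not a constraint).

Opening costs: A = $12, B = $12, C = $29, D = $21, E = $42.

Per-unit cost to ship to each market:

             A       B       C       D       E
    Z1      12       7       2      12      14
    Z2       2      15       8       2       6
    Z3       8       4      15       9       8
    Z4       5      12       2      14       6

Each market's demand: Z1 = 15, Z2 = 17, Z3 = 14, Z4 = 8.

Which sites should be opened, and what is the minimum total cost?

For any fixed open set, each market goes to its cheapest open site; total = fixed + service.
{A, B, C}: Z1→C 2·15=30, Z2→A 2·17=34, Z3→B 4·14=56, Z4→C 2·8=16. Service 136; fixed 53; total 189.
{B, C, D}: service 136 + fixed 62 = 198
{A, B, C, D}: Z1→C 2·15=30, Z2→A 2·17=34, Z3→B 4·14=56, Z4→C 2·8=16. Service 136; fixed 74; total 210.
{A, B, C, D, E}: Z1→C 2·15=30, Z2→A 2·17=34, Z3→B 4·14=56, Z4→C 2·8=16. Service 136; fixed 116; total 252.
No other subset beats 189.

Open A, B and C; minimum total cost 189.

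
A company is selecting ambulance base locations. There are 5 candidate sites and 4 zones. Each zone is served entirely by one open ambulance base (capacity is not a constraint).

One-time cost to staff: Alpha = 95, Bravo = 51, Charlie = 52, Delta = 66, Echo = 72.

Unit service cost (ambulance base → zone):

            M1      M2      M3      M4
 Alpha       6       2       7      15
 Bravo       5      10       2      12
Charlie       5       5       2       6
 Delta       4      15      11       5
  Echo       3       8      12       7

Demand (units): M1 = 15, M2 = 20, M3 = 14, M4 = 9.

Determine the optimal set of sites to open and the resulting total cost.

Open Charlie only; minimum total cost 309.

For any fixed open set, each zone goes to its cheapest open site; total = fixed + service.
{Charlie}: M1→Charlie 5·15=75, M2→Charlie 5·20=100, M3→Charlie 2·14=28, M4→Charlie 6·9=54. Service 257; fixed 52; total 309.
{Alpha, Charlie}: service 197 + fixed 147 = 344
{Charlie, Delta}: service 233 + fixed 118 = 351
{Alpha, Bravo, Charlie, Delta, Echo}: service 158 + fixed 336 = 494
No other subset beats 309.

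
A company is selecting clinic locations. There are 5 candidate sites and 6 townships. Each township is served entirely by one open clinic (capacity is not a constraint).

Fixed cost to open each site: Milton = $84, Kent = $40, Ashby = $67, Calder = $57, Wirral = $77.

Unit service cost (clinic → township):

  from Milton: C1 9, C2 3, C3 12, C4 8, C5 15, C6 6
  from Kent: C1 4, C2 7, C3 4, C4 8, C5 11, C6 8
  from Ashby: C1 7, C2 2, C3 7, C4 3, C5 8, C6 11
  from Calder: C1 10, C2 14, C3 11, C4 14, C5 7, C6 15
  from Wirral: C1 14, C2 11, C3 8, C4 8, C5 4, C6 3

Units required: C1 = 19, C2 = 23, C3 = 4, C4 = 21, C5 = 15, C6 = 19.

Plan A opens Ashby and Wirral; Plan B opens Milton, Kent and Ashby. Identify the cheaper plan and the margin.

Plan A is cheaper by 95.

Plan A: {Ashby, Wirral}: C1→Ashby 7·19=133, C2→Ashby 2·23=46, C3→Ashby 7·4=28, C4→Ashby 3·21=63, C5→Wirral 4·15=60, C6→Wirral 3·19=57. Service 387; fixed 144; total 531.
Plan B: {Milton, Kent, Ashby}: C1→Kent 4·19=76, C2→Ashby 2·23=46, C3→Kent 4·4=16, C4→Ashby 3·21=63, C5→Ashby 8·15=120, C6→Milton 6·19=114. Service 435; fixed 191; total 626.
Difference: |531 − 626| = 95.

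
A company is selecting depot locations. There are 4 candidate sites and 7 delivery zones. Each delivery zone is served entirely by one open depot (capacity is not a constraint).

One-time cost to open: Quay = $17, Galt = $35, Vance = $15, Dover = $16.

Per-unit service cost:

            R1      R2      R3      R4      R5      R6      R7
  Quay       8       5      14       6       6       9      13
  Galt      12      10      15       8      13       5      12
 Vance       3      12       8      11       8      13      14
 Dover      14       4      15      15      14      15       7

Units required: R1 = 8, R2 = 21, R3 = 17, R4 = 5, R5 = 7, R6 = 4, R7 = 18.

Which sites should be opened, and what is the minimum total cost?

Open Quay, Vance and Dover; minimum total cost 526.

For any fixed open set, each delivery zone goes to its cheapest open site; total = fixed + service.
{Quay, Vance, Dover}: R1→Vance 3·8=24, R2→Dover 4·21=84, R3→Vance 8·17=136, R4→Quay 6·5=30, R5→Quay 6·7=42, R6→Quay 9·4=36, R7→Dover 7·18=126. Service 478; fixed 48; total 526.
{Quay, Galt, Vance, Dover}: service 462 + fixed 83 = 545
{Galt, Vance, Dover}: service 486 + fixed 66 = 552
{Vance}: service 827 + fixed 15 = 842
(All 15 nonempty subsets were checked; Quay, Vance and Dover is lowest.)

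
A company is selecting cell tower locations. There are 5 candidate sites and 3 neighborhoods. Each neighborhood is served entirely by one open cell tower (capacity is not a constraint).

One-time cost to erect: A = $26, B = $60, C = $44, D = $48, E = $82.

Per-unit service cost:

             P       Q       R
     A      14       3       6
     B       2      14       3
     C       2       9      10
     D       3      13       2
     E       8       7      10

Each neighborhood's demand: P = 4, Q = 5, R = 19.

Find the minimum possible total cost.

Minimum total cost: 139

For any fixed open set, each neighborhood goes to its cheapest open site; total = fixed + service.
{A, D}: P→D 3·4=12, Q→A 3·5=15, R→D 2·19=38. Service 65; fixed 74; total 139.
{D}: service 115 + fixed 48 = 163
{A, B}: P→B 2·4=8, Q→A 3·5=15, R→B 3·19=57. Service 80; fixed 86; total 166.
{A, B, C, D, E}: service 61 + fixed 260 = 321
No other subset beats 139.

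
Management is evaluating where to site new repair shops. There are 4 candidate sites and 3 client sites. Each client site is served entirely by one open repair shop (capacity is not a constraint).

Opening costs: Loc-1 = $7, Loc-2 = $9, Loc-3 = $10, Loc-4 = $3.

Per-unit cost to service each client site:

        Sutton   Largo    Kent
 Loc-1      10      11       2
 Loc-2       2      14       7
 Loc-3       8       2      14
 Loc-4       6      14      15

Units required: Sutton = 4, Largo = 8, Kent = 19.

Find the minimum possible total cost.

Minimum total cost: 88

For any fixed open set, each client site goes to its cheapest open site; total = fixed + service.
{Loc-1, Loc-2, Loc-3}: Sutton→Loc-2 2·4=8, Largo→Loc-3 2·8=16, Kent→Loc-1 2·19=38. Service 62; fixed 26; total 88.
{Loc-1, Loc-2, Loc-3, Loc-4}: service 62 + fixed 29 = 91
{Loc-1, Loc-3, Loc-4}: service 78 + fixed 20 = 98
{Loc-4}: service 421 + fixed 3 = 424
(All 15 nonempty subsets were checked; Loc-1, Loc-2 and Loc-3 is lowest.)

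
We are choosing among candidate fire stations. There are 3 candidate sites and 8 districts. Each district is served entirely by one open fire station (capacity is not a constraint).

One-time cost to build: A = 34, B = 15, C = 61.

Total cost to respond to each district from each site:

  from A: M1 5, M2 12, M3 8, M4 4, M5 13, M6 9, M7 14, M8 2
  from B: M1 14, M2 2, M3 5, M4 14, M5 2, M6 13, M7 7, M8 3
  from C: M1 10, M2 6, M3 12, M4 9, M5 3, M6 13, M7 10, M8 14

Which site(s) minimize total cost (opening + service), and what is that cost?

Open B only; minimum total cost 75.

For any fixed open set, each district goes to its cheapest open site; total = fixed + service.
{B}: M1→B 14, M2→B 2, M3→B 5, M4→B 14, M5→B 2, M6→B 13, M7→B 7, M8→B 3. Service 60; fixed 15; total 75.
{A, B}: service 36 + fixed 49 = 85
{A}: M1→A 5, M2→A 12, M3→A 8, M4→A 4, M5→A 13, M6→A 9, M7→A 14, M8→A 2. Service 67; fixed 34; total 101.
{A, B, C}: M1→A 5, M2→B 2, M3→B 5, M4→A 4, M5→B 2, M6→A 9, M7→B 7, M8→A 2. Service 36; fixed 110; total 146.
No other subset beats 75.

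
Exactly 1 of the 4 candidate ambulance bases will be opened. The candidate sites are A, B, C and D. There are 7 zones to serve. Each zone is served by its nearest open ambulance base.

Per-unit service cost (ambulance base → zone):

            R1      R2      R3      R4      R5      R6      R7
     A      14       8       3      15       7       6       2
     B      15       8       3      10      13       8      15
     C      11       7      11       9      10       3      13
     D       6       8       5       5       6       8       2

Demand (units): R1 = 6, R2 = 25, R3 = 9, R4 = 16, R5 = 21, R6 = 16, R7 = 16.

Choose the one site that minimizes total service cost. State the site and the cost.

With exactly 1 open, each zone uses its cheapest among the chosen.
{D}: R1→D 6·6=36, R2→D 8·25=200, R3→D 5·9=45, R4→D 5·16=80, R5→D 6·21=126, R6→D 8·16=128, R7→D 2·16=32. Service cost 647.
{A}: service cost 826
{C}: service cost 950
Among all 4 size-1 choices, {D} is lowest.

Choose D only; total service cost 647.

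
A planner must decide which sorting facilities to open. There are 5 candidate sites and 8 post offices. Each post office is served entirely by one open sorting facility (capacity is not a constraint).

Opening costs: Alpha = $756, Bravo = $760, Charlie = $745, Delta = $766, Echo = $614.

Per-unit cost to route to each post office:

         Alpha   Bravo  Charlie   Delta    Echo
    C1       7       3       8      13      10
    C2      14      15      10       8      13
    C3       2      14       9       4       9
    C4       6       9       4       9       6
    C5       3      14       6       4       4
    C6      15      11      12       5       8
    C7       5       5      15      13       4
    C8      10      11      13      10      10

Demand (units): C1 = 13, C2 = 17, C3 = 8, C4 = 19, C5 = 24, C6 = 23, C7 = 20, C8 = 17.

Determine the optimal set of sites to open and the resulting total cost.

For any fixed open set, each post office goes to its cheapest open site; total = fixed + service.
{Echo}: C1→Echo 10·13=130, C2→Echo 13·17=221, C3→Echo 9·8=72, C4→Echo 6·19=114, C5→Echo 4·24=96, C6→Echo 8·23=184, C7→Echo 4·20=80, C8→Echo 10·17=170. Service 1067; fixed 614; total 1681.
{Alpha}: C1→Alpha 7·13=91, C2→Alpha 14·17=238, C3→Alpha 2·8=16, C4→Alpha 6·19=114, C5→Alpha 3·24=72, C6→Alpha 15·23=345, C7→Alpha 5·20=100, C8→Alpha 10·17=170. Service 1146; fixed 756; total 1902.
{Delta}: service 1149 + fixed 766 = 1915
{Alpha, Bravo, Charlie, Delta, Echo}: C1→Bravo 3·13=39, C2→Delta 8·17=136, C3→Alpha 2·8=16, C4→Charlie 4·19=76, C5→Alpha 3·24=72, C6→Delta 5·23=115, C7→Echo 4·20=80, C8→Alpha 10·17=170. Service 704; fixed 3641; total 4345.
No other subset beats 1681.

Open Echo only; minimum total cost 1681.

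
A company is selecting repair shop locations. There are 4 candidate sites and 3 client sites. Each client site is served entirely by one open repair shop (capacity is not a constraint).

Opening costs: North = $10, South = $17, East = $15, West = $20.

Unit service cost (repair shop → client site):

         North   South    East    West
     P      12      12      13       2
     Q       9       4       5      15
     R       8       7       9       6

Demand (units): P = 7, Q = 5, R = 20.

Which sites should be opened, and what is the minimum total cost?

For any fixed open set, each client site goes to its cheapest open site; total = fixed + service.
{South, West}: P→West 2·7=14, Q→South 4·5=20, R→West 6·20=120. Service 154; fixed 37; total 191.
{East, West}: service 159 + fixed 35 = 194
{North, South, West}: P→West 2·7=14, Q→South 4·5=20, R→West 6·20=120. Service 154; fixed 47; total 201.
{North, South, East, West}: service 154 + fixed 62 = 216
(All 15 nonempty subsets were checked; South and West is lowest.)

Open South and West; minimum total cost 191.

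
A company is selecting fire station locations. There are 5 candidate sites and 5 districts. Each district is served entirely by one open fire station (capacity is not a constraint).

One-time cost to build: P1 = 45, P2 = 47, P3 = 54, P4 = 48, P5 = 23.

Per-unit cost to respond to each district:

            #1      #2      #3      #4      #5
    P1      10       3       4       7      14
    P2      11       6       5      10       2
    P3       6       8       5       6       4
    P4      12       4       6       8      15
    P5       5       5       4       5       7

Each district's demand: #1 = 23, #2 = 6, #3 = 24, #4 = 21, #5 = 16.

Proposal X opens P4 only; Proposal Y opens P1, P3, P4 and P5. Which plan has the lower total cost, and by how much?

Proposal X: {P4}: #1→P4 12·23=276, #2→P4 4·6=24, #3→P4 6·24=144, #4→P4 8·21=168, #5→P4 15·16=240. Service 852; fixed 48; total 900.
Proposal Y: {P1, P3, P4, P5}: #1→P5 5·23=115, #2→P1 3·6=18, #3→P1 4·24=96, #4→P5 5·21=105, #5→P3 4·16=64. Service 398; fixed 170; total 568.
Difference: |900 − 568| = 332.

Proposal Y is cheaper by 332.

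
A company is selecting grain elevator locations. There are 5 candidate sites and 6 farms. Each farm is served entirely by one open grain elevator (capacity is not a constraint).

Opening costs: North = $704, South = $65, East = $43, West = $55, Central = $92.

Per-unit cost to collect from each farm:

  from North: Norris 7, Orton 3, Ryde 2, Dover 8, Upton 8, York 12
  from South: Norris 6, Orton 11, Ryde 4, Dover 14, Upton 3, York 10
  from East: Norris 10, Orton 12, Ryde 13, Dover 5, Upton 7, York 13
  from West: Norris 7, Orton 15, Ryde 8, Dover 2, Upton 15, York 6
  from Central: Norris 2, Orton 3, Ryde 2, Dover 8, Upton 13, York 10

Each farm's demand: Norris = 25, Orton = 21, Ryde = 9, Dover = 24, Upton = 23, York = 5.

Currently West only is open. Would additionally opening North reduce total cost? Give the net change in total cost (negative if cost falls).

No — net change +237 (cost rises by 237).

Current service cost with {West}: 985.
Adding North: each farm re-picks its cheapest; new service cost 518, saving 467.
Extra fixed cost: 704. Net change = 704 − 467 = 237.
(Totals: 1040 → 1277.)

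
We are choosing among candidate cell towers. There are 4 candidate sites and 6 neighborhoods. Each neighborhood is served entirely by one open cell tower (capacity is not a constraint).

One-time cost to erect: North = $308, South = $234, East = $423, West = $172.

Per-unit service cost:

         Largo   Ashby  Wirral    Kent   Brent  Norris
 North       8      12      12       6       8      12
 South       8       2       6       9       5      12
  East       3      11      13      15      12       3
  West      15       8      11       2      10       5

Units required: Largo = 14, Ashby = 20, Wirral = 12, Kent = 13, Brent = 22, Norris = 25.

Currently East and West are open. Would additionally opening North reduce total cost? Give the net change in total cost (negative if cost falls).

Current service cost with {East, West}: 655.
Adding North: each neighborhood re-picks its cheapest; new service cost 611, saving 44.
Extra fixed cost: 308. Net change = 308 − 44 = 264.
(Totals: 1250 → 1514.)

No — net change +264 (cost rises by 264).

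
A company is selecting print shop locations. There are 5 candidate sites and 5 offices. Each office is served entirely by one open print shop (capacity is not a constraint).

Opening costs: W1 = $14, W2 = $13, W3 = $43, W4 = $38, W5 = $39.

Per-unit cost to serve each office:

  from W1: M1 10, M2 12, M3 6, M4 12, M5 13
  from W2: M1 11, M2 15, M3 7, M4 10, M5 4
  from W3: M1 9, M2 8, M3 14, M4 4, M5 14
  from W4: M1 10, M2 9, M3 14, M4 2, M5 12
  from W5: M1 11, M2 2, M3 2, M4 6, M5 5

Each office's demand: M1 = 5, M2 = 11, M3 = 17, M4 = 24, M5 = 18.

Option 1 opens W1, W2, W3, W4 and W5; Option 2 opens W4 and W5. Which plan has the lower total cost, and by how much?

Option 2 is cheaper by 47.

Option 1: {W1, W2, W3, W4, W5}: M1→W3 9·5=45, M2→W5 2·11=22, M3→W5 2·17=34, M4→W4 2·24=48, M5→W2 4·18=72. Service 221; fixed 147; total 368.
Option 2: {W4, W5}: M1→W4 10·5=50, M2→W5 2·11=22, M3→W5 2·17=34, M4→W4 2·24=48, M5→W5 5·18=90. Service 244; fixed 77; total 321.
Difference: |368 − 321| = 47.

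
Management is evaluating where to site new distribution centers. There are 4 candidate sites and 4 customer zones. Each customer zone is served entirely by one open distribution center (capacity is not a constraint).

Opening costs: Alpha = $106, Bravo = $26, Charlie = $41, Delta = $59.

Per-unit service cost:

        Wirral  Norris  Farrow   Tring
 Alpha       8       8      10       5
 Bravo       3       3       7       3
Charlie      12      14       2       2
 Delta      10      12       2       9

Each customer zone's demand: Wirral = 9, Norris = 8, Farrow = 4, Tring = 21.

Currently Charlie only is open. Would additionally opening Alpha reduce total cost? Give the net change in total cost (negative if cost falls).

No — net change +22 (cost rises by 22).

Current service cost with {Charlie}: 270.
Adding Alpha: each customer zone re-picks its cheapest; new service cost 186, saving 84.
Extra fixed cost: 106. Net change = 106 − 84 = 22.
(Totals: 311 → 333.)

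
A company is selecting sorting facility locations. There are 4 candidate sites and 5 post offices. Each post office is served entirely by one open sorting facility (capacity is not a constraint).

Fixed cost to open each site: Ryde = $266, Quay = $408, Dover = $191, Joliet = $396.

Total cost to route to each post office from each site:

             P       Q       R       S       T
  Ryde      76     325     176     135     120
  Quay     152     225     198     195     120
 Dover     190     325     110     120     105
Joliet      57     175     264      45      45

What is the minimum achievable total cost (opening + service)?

For any fixed open set, each post office goes to its cheapest open site; total = fixed + service.
{Joliet}: P→Joliet 57, Q→Joliet 175, R→Joliet 264, S→Joliet 45, T→Joliet 45. Service 586; fixed 396; total 982.
{Dover, Joliet}: service 432 + fixed 587 = 1019
{Dover}: service 850 + fixed 191 = 1041
{Ryde, Quay, Dover, Joliet}: service 432 + fixed 1261 = 1693
No other subset beats 982.

Minimum total cost: 982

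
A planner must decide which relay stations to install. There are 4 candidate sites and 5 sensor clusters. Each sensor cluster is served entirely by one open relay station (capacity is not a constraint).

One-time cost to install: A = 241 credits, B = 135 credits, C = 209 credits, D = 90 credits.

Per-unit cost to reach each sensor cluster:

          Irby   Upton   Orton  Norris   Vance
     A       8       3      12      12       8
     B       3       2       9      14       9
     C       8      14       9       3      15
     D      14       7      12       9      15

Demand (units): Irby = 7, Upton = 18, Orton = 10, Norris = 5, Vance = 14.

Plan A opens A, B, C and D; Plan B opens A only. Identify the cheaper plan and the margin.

Plan A: {A, B, C, D}: Irby→B 3·7=21, Upton→B 2·18=36, Orton→B 9·10=90, Norris→C 3·5=15, Vance→A 8·14=112. Service 274; fixed 675; total 949.
Plan B: {A}: Irby→A 8·7=56, Upton→A 3·18=54, Orton→A 12·10=120, Norris→A 12·5=60, Vance→A 8·14=112. Service 402; fixed 241; total 643.
Difference: |949 − 643| = 306.

Plan B is cheaper by 306.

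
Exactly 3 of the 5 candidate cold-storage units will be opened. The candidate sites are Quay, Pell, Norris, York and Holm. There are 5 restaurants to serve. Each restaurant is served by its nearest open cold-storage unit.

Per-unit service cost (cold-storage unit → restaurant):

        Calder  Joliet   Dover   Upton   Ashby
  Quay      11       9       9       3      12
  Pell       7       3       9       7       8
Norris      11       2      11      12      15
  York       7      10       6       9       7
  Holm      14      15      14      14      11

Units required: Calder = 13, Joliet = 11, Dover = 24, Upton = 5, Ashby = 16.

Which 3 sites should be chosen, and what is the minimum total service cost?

Choose Quay, Norris and York; total service cost 384.

With exactly 3 open, each restaurant uses its cheapest among the chosen.
{Quay, Norris, York}: Calder→York 7·13=91, Joliet→Norris 2·11=22, Dover→York 6·24=144, Upton→Quay 3·5=15, Ashby→York 7·16=112. Service cost 384.
{Quay, Pell, York}: service cost 395
{Pell, Norris, York}: service cost 404
Among all 10 size-3 choices, {Quay, Norris, York} is lowest.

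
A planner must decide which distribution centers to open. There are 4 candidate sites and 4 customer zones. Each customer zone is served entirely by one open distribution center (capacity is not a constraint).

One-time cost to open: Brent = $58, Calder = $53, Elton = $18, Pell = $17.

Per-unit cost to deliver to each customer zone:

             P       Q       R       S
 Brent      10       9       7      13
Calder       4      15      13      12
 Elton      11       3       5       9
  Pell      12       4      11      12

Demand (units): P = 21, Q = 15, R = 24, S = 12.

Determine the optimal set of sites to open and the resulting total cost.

For any fixed open set, each customer zone goes to its cheapest open site; total = fixed + service.
{Calder, Elton}: P→Calder 4·21=84, Q→Elton 3·15=45, R→Elton 5·24=120, S→Elton 9·12=108. Service 357; fixed 71; total 428.
{Calder, Elton, Pell}: P→Calder 4·21=84, Q→Elton 3·15=45, R→Elton 5·24=120, S→Elton 9·12=108. Service 357; fixed 88; total 445.
{Brent, Calder, Elton}: service 357 + fixed 129 = 486
{Brent, Calder, Elton, Pell}: service 357 + fixed 146 = 503
(All 15 nonempty subsets were checked; Calder and Elton is lowest.)

Open Calder and Elton; minimum total cost 428.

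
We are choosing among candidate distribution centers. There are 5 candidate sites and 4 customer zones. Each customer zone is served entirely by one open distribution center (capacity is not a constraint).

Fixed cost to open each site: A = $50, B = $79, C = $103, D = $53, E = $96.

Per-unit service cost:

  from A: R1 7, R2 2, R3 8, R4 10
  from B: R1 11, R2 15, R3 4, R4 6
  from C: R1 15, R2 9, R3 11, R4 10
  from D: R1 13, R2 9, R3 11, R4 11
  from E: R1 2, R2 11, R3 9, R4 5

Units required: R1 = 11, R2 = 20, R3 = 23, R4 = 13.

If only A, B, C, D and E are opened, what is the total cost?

Each customer zone is assigned to its cheapest site among the open ones.
{A, B, C, D, E}: R1→E 2·11=22, R2→A 2·20=40, R3→B 4·23=92, R4→E 5·13=65. Service 219; fixed 381; total 600.

Total cost: 600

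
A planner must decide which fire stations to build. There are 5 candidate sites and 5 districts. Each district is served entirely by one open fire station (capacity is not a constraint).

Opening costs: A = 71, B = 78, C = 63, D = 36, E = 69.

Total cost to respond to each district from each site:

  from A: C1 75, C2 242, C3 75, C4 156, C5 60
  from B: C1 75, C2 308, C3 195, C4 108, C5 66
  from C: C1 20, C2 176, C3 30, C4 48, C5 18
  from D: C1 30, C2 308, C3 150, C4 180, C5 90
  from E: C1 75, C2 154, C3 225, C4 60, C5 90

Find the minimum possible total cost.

For any fixed open set, each district goes to its cheapest open site; total = fixed + service.
{C}: C1→C 20, C2→C 176, C3→C 30, C4→C 48, C5→C 18. Service 292; fixed 63; total 355.
{C, D}: C1→C 20, C2→C 176, C3→C 30, C4→C 48, C5→C 18. Service 292; fixed 99; total 391.
{C, E}: service 270 + fixed 132 = 402
{A, B, C, D, E}: C1→C 20, C2→E 154, C3→C 30, C4→C 48, C5→C 18. Service 270; fixed 317; total 587.
No other subset beats 355.

Minimum total cost: 355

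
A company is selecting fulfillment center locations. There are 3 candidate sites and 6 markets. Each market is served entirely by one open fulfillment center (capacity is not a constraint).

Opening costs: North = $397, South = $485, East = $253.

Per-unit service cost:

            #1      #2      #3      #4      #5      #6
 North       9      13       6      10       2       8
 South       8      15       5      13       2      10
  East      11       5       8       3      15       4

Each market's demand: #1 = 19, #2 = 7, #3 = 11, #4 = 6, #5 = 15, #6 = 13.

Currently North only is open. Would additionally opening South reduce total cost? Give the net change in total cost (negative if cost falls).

Current service cost with {North}: 522.
Adding South: each market re-picks its cheapest; new service cost 492, saving 30.
Extra fixed cost: 485. Net change = 485 − 30 = 455.
(Totals: 919 → 1374.)

No — net change +455 (cost rises by 455).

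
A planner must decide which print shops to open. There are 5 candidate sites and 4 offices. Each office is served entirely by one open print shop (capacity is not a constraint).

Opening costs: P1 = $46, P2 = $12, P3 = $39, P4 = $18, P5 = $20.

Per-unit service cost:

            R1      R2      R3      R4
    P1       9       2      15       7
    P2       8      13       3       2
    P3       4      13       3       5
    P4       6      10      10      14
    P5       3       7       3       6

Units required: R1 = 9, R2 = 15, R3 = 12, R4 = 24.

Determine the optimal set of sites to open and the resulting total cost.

Open P1, P2 and P5; minimum total cost 219.

For any fixed open set, each office goes to its cheapest open site; total = fixed + service.
{P1, P2, P5}: R1→P5 3·9=27, R2→P1 2·15=30, R3→P2 3·12=36, R4→P2 2·24=48. Service 141; fixed 78; total 219.
{P1, P2, P4, P5}: service 141 + fixed 96 = 237
{P1, P2}: R1→P2 8·9=72, R2→P1 2·15=30, R3→P2 3·12=36, R4→P2 2·24=48. Service 186; fixed 58; total 244.
{P1, P2, P3, P4, P5}: service 141 + fixed 135 = 276
No other subset beats 219.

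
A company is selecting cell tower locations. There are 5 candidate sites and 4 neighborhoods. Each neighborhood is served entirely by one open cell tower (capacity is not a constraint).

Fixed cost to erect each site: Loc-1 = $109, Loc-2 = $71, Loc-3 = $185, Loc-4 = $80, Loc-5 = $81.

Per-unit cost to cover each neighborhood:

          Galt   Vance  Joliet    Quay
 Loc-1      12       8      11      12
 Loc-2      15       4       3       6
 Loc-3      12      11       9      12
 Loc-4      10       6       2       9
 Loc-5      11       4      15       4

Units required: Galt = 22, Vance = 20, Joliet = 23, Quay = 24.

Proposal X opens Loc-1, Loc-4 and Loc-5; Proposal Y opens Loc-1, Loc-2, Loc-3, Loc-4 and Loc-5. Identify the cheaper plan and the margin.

Proposal X: {Loc-1, Loc-4, Loc-5}: Galt→Loc-4 10·22=220, Vance→Loc-5 4·20=80, Joliet→Loc-4 2·23=46, Quay→Loc-5 4·24=96. Service 442; fixed 270; total 712.
Proposal Y: {Loc-1, Loc-2, Loc-3, Loc-4, Loc-5}: Galt→Loc-4 10·22=220, Vance→Loc-2 4·20=80, Joliet→Loc-4 2·23=46, Quay→Loc-5 4·24=96. Service 442; fixed 526; total 968.
Difference: |712 − 968| = 256.

Proposal X is cheaper by 256.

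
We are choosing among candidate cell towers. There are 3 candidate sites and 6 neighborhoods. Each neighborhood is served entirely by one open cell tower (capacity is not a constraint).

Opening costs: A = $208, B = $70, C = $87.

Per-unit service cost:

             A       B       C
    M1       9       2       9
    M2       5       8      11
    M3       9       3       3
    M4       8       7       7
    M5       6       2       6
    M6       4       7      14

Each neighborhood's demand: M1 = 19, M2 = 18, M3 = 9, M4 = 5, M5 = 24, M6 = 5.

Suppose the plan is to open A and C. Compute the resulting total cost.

Total cost: 782

Each neighborhood is assigned to its cheapest site among the open ones.
{A, C}: M1→A 9·19=171, M2→A 5·18=90, M3→C 3·9=27, M4→C 7·5=35, M5→A 6·24=144, M6→A 4·5=20. Service 487; fixed 295; total 782.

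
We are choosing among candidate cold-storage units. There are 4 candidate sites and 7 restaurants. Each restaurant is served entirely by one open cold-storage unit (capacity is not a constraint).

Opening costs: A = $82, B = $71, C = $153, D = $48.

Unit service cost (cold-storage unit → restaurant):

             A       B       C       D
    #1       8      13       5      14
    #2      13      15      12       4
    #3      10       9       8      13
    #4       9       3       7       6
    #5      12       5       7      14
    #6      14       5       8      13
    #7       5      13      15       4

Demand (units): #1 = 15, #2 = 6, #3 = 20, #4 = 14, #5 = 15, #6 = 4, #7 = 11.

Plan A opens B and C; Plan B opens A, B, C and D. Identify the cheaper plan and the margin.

Plan A: {B, C}: #1→C 5·15=75, #2→C 12·6=72, #3→C 8·20=160, #4→B 3·14=42, #5→B 5·15=75, #6→B 5·4=20, #7→B 13·11=143. Service 587; fixed 224; total 811.
Plan B: {A, B, C, D}: #1→C 5·15=75, #2→D 4·6=24, #3→C 8·20=160, #4→B 3·14=42, #5→B 5·15=75, #6→B 5·4=20, #7→D 4·11=44. Service 440; fixed 354; total 794.
Difference: |811 − 794| = 17.

Plan B is cheaper by 17.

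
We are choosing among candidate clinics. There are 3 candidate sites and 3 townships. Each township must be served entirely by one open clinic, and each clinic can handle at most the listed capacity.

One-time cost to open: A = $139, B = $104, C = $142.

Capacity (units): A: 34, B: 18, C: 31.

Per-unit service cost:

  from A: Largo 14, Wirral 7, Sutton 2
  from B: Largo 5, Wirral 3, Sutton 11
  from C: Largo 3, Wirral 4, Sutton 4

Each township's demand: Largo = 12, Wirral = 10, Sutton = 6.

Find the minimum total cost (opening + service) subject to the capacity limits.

Open {C}: Largo→C 3·12=36, Wirral→C 4·10=40, Sutton→C 4·6=24.
Loads: C carries 28/31. Service 100; fixed 142; total 242.
Next best feasible plan costs 336.

Minimum total cost: 242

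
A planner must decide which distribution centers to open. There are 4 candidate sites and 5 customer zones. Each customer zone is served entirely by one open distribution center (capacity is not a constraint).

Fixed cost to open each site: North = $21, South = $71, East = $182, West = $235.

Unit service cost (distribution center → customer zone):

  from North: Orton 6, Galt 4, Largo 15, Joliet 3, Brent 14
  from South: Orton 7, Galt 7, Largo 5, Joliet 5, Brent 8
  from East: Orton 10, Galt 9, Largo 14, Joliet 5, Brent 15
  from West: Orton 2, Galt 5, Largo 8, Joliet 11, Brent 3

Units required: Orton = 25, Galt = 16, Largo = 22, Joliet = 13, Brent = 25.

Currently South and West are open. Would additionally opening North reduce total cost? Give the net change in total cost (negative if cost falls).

Yes — net change −21 (cost falls by 21).

Current service cost with {South, West}: 380.
Adding North: each customer zone re-picks its cheapest; new service cost 338, saving 42.
Extra fixed cost: 21. Net change = 21 − 42 = -21.
(Totals: 686 → 665.)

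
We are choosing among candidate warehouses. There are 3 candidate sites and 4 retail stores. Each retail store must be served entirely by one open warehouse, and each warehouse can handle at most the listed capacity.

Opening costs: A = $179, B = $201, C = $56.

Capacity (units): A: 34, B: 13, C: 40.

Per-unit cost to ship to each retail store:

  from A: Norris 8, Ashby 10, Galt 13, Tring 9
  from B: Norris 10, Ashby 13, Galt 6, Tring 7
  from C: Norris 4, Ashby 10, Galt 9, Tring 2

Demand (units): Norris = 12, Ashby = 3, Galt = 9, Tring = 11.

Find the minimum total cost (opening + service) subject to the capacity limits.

Minimum total cost: 237

Open {C}: Norris→C 4·12=48, Ashby→C 10·3=30, Galt→C 9·9=81, Tring→C 2·11=22.
Loads: C carries 35/40. Service 181; fixed 56; total 237.
Next best feasible plan costs 411.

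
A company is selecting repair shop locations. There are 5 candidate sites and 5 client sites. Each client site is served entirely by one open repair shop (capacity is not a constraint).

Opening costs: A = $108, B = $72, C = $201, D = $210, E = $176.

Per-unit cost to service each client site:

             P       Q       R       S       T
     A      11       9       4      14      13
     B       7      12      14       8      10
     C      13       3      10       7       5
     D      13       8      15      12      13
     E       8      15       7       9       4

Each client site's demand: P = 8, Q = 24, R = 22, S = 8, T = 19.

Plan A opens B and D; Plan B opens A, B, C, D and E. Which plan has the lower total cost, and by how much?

Plan A: {B, D}: P→B 7·8=56, Q→D 8·24=192, R→B 14·22=308, S→B 8·8=64, T→B 10·19=190. Service 810; fixed 282; total 1092.
Plan B: {A, B, C, D, E}: P→B 7·8=56, Q→C 3·24=72, R→A 4·22=88, S→C 7·8=56, T→E 4·19=76. Service 348; fixed 767; total 1115.
Difference: |1092 − 1115| = 23.

Plan A is cheaper by 23.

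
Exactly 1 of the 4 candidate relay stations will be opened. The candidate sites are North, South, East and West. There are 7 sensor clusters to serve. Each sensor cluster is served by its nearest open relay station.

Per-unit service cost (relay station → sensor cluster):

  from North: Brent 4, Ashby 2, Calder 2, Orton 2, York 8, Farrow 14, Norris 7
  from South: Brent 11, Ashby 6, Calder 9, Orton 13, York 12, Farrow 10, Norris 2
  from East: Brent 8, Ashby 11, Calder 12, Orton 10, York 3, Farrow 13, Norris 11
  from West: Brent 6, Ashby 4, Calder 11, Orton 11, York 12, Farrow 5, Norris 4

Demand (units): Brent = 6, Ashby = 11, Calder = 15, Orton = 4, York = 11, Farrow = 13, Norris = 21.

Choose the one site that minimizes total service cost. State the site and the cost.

With exactly 1 open, each sensor cluster uses its cheapest among the chosen.
{North}: Brent→North 4·6=24, Ashby→North 2·11=22, Calder→North 2·15=30, Orton→North 2·4=8, York→North 8·11=88, Farrow→North 14·13=182, Norris→North 7·21=147. Service cost 501.
{West}: service cost 570
{South}: service cost 623
Among all 4 size-1 choices, {North} is lowest.

Choose North only; total service cost 501.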